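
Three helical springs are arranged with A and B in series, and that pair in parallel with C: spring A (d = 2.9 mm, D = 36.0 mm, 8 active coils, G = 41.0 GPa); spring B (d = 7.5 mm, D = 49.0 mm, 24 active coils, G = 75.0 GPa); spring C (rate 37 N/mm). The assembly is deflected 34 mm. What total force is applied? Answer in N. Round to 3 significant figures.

1290 N

k_A = Gd⁴/(8D³N_a) = (41.0×10³)(2.9⁴)/(8·36.0³·8) = 0.97115 N/mm
k_B = Gd⁴/(8D³N_a) = (75.0×10³)(7.5⁴)/(8·49.0³·24) = 10.506 N/mm
Springs A,B series: k_AB = 1/(1/0.97115+1/10.506) = 0.88898 N/mm; parallel with C: k_eq = 0.88898+37 = 37.889 N/mm
F = k_eq·δ = 37.889·34 = 1288.2 N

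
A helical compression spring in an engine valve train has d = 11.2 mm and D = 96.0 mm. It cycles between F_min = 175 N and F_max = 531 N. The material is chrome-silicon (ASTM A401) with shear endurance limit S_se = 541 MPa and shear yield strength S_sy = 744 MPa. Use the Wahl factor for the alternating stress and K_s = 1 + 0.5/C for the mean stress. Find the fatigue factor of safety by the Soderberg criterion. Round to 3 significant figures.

C = D/d = 96.0/11.2 = 8.5714; K_W = (4C−1)/(4C−4)+0.615/C = 1.1708; K_s = 1+0.5/C = 1.0583
F_a = (F_max−F_min)/2 = 178 N; F_m = (F_max+F_min)/2 = 353 N
τ_a = K_W·8F_aD/(πd³) = 1.1708 × 30.973 = 36.263 MPa
τ_m = K_s·8F_mD/(πd³) = 1.0583 × 61.423 = 65.006 MPa
Soderberg: 1/n_f = τ_a/S_se + τ_m/S_sy = 36.263/541 + 65.006/744 = 0.06703 + 0.08737 = 0.1544
n_f = 1/0.1544 = 6.477

6.48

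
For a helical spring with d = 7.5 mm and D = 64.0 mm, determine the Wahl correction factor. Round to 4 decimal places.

1.1716

C = D/d = 64.0/7.5 = 8.5333
K_W = (4C−1)/(4C−4) + 0.615/C = 33.133/30.133 + 0.0721 = 1.1716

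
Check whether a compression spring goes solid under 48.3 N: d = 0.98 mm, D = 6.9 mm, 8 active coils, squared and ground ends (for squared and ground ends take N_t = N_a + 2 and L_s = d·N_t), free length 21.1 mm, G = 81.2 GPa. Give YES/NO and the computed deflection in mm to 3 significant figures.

k = Gd⁴/(8D³N_a) = (81.2×10³)(0.98⁴)/(8·6.9³·8) = 3.5623 N/mm
N_t = 10; L_s = 0.98·10 = 9.8 mm; δ_solid = L₀ − L_s = 21.1 − 9.8 = 11.3 mm
δ = F/k = 48.3/3.5623 = 13.559 mm
δ ≥ δ_solid → spring goes solid

YES, δ = 13.6 mm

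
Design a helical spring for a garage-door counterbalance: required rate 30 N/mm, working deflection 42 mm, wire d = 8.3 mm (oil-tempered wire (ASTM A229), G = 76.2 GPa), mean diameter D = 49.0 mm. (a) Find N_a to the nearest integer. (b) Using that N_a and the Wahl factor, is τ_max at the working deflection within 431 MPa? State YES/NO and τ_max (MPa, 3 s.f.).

(a) 13 coils; (b) YES, τ_max = 341 MPa

N_a = Gd⁴/(8D³k) = (76.2×10³)(8.3⁴)/(8·49.0³·30) = 12.81 → N_a = 13
Actual rate k = Gd⁴/(8D³·13) = 29.556 N/mm
Working load F = kδ = 29.556·42 = 1241.4 N
C = 49.0/8.3 = 5.9036; K_W = (4C−1)/(4C−4)+0.615/C = 1.2571
τ_max = K_W·8FD/(πd³) = 1.2571·270.89 = 340.54 MPa
τ_max ≤ 431 MPa → acceptable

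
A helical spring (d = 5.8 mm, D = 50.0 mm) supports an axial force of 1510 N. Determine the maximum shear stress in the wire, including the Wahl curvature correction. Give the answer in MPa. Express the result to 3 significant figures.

Spring index C = D/d = 50.0/5.8 = 8.6207
K_W = (4C−1)/(4C−4) + 0.615/C = 33.483/30.483 + 0.0713 = 1.1698
τ₀ = 8FD/(πd³) = 8·1510·50.0/(π·5.8³) = 604000/612.96 = 985.38 MPa
τ_max = K·τ₀ = 1.1698 × 985.38 = 1152.7 MPa

1150 MPa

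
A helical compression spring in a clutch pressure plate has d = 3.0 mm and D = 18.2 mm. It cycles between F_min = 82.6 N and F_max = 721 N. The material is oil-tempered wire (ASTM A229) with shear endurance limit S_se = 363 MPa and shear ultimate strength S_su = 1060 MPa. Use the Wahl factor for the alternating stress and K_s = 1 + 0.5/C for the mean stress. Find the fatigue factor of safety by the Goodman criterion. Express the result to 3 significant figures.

C = D/d = 18.2/3.0 = 6.0667; K_W = (4C−1)/(4C−4)+0.615/C = 1.2494; K_s = 1+0.5/C = 1.0824
F_a = (F_max−F_min)/2 = 319.2 N; F_m = (F_max+F_min)/2 = 401.8 N
τ_a = K_W·8F_aD/(πd³) = 1.2494 × 547.91 = 684.56 MPa
τ_m = K_s·8F_mD/(πd³) = 1.0824 × 689.7 = 746.54 MPa
Goodman: 1/n_f = τ_a/S_se + τ_m/S_su = 684.56/363 + 746.54/1060 = 1.88584 + 0.70428 = 2.5901
n_f = 1/2.5901 = 0.3861

0.386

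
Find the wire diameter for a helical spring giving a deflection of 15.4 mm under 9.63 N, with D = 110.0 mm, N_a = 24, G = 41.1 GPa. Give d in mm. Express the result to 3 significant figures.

7.90 mm

Required rate k = F/δ = 9.63/15.4 = 0.62532 N/mm
d = (8D³N_a·k / G)^(1/4) = (8·110.0³·24·0.62532 / (41.1×10³))^0.25
  = (3888.2)^0.25 = 7.8965 mm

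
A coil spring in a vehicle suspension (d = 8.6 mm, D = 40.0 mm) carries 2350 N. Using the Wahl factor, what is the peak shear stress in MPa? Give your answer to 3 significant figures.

Spring index C = D/d = 40.0/8.6 = 4.6512
K_W = (4C−1)/(4C−4) + 0.615/C = 17.605/14.605 + 0.1322 = 1.3376
τ₀ = 8FD/(πd³) = 8·2350·40.0/(π·8.6³) = 752000/1998.2 = 376.33 MPa
τ_max = K·τ₀ = 1.3376 × 376.33 = 503.4 MPa

503 MPa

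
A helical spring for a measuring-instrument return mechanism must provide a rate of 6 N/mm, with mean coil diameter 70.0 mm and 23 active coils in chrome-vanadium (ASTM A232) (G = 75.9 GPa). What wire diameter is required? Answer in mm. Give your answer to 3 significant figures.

8.40 mm

d = (8D³N_a·k / G)^(1/4) = (8·70.0³·23·6 / (75.9×10³))^0.25
  = (4989.1)^0.25 = 8.4044 mm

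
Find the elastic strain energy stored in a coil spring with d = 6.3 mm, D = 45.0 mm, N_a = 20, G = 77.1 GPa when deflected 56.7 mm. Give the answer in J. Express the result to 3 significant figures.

13.4 J

k = Gd⁴/(8D³N_a) = (77.1×10³)(6.3⁴)/(8·45.0³·20) = 8.3303 N/mm
U = ½kδ² = 0.5 × 8.3303 × 56.7² = 13390 N·mm = 13.39 J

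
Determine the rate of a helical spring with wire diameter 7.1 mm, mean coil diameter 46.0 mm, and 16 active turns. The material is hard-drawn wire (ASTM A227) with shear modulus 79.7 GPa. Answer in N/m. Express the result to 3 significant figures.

16300 N/m

k = Gd⁴/(8D³N_a) = (79.7×10³ × 7.1⁴) / (8 × 46.0³ × 16)
  = 2.02531e+08 / 1.2459e+07 = 16.256 N/mm = 16256 N/m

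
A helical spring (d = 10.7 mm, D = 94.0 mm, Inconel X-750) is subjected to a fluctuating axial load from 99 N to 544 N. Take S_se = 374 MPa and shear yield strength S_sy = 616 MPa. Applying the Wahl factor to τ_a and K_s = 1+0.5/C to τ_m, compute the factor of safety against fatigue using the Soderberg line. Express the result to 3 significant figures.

C = D/d = 94.0/10.7 = 8.7850; K_W = (4C−1)/(4C−4)+0.615/C = 1.1663; K_s = 1+0.5/C = 1.0569
F_a = (F_max−F_min)/2 = 222.5 N; F_m = (F_max+F_min)/2 = 321.5 N
τ_a = K_W·8F_aD/(πd³) = 1.1663 × 43.476 = 50.708 MPa
τ_m = K_s·8F_mD/(πd³) = 1.0569 × 62.82 = 66.395 MPa
Soderberg: 1/n_f = τ_a/S_se + τ_m/S_sy = 50.708/374 + 66.395/616 = 0.13558 + 0.10778 = 0.24337
n_f = 1/0.24337 = 4.109

4.11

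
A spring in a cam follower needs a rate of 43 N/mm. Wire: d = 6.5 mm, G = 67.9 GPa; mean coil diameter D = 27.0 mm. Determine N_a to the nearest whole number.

18

N_a = Gd⁴/(8D³k) = (67.9×10³ × 6.5⁴)/(8 × 27.0³ × 43)
    = 1.21206e+08 / 6.77095e+06 = 17.9 → 18 coils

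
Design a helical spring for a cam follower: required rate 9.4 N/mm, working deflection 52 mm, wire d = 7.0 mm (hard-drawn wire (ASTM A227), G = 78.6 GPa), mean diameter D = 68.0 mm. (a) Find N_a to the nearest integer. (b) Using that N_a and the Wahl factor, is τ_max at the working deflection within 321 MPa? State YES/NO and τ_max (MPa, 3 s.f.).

(a) 8 coils; (b) YES, τ_max = 283 MPa

N_a = Gd⁴/(8D³k) = (78.6×10³)(7.0⁴)/(8·68.0³·9.4) = 7.981 → N_a = 8
Actual rate k = Gd⁴/(8D³·8) = 9.378 N/mm
Working load F = kδ = 9.378·52 = 487.65 N
C = 68.0/7.0 = 9.7143; K_W = (4C−1)/(4C−4)+0.615/C = 1.1494
τ_max = K_W·8FD/(πd³) = 1.1494·246.19 = 282.96 MPa
τ_max ≤ 321 MPa → acceptable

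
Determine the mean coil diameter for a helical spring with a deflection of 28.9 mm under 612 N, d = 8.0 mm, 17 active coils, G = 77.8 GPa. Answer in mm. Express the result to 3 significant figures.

48.0 mm

Required rate k = F/δ = 612/28.9 = 21.176 N/mm
D = (Gd⁴/(8N_a·k))^(1/3) = (77.8×10³·8.0⁴/(8·17·21.176))^(1/3)
  = (110649)^(1/3) = 48.0082 mm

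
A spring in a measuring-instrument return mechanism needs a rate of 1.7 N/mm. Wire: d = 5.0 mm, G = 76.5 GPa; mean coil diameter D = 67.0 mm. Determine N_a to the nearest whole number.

12

N_a = Gd⁴/(8D³k) = (76.5×10³ × 5.0⁴)/(8 × 67.0³ × 1.7)
    = 4.78125e+07 / 4.09038e+06 = 11.69 → 12 coils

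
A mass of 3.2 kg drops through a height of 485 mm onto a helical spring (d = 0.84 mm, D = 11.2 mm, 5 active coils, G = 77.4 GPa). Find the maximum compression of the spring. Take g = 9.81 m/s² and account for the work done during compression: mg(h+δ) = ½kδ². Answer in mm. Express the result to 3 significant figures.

261 mm

k = Gd⁴/(8D³N_a) = (77.4×10³)(0.84⁴)/(8·11.2³·5) = 0.68572 N/mm
W = mg = 3.2 × 9.81 = 31.392 N
½kδ² − Wδ − Wh = 0 → δ = (W + √(W² + 2kWh))/k
δ = (31.392 + √(985.46 + 20880.2))/0.68572 = (31.392 + 147.87)/0.68572 = 261.42 mm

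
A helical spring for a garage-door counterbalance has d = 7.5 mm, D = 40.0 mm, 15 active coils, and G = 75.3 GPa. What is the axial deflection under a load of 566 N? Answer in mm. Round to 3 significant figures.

k = Gd⁴/(8D³N_a) = (75.3×10³)(7.5⁴)/(8·40.0³·15) = 31.023 N/mm
δ = F/k = 566 / 31.023 = 18.245 mm

18.2 mm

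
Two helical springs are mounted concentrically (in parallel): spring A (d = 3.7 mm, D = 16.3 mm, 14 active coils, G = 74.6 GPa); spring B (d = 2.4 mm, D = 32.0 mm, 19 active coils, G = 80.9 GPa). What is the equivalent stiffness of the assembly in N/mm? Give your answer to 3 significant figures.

29.4 N/mm

k_A = Gd⁴/(8D³N_a) = (74.6×10³)(3.7⁴)/(8·16.3³·14) = 28.825 N/mm
k_B = Gd⁴/(8D³N_a) = (80.9×10³)(2.4⁴)/(8·32.0³·19) = 0.53889 N/mm
Parallel: k_eq = 28.825 + 0.53889 = 29.364 N/mm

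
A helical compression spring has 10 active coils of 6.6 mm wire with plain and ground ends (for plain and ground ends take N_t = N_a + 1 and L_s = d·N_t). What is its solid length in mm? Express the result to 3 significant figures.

plain and ground ends: N_t = N_a + 1 = 10 + 1 = 11
L_s = d·N_t = 6.6 × 11 = 72.6 mm

72.6 mm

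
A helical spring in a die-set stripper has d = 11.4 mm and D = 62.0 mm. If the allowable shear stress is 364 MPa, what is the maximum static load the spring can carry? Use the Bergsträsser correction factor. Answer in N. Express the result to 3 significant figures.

2700 N

C = D/d = 62.0/11.4 = 5.4386
K_B = (4C+2)/(4C−3) = 23.754/18.754 = 1.2666
τ_max = K·8FD/(πd³) → F_max = τ_allow·πd³/(8DK)
F_max = 364·π·11.4³/(8·62.0·1.2666) = 1.6942e+06/628.24 = 2696.8 N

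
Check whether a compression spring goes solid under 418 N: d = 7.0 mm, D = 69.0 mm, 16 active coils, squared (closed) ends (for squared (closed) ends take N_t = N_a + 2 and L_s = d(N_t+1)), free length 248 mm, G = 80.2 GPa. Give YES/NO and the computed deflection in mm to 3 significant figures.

NO, δ = 91.3 mm

k = Gd⁴/(8D³N_a) = (80.2×10³)(7.0⁴)/(8·69.0³·16) = 4.5794 N/mm
N_t = 18; L_s = 7.0·19 = 133 mm; δ_solid = L₀ − L_s = 248 − 133 = 115 mm
δ = F/k = 418/4.5794 = 91.278 mm
δ < δ_solid → spring does not go solid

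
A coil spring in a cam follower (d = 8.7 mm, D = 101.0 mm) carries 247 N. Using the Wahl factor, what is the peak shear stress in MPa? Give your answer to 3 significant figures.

Spring index C = D/d = 101.0/8.7 = 11.6092
K_W = (4C−1)/(4C−4) + 0.615/C = 45.437/42.437 + 0.0530 = 1.1237
τ₀ = 8FD/(πd³) = 8·247·101.0/(π·8.7³) = 199576/2068.7 = 96.472 MPa
τ_max = K·τ₀ = 1.1237 × 96.472 = 108.4 MPa

108 MPa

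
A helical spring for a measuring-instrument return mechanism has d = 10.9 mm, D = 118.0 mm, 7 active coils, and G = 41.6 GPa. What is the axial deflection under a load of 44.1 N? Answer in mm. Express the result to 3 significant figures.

k = Gd⁴/(8D³N_a) = (41.6×10³)(10.9⁴)/(8·118.0³·7) = 6.3821 N/mm
δ = F/k = 44.1 / 6.3821 = 6.9099 mm

6.91 mm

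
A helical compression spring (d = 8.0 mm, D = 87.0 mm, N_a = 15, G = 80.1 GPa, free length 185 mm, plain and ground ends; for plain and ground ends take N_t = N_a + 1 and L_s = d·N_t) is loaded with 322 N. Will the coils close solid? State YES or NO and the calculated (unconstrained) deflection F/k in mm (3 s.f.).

YES, δ = 77.6 mm

k = Gd⁴/(8D³N_a) = (80.1×10³)(8.0⁴)/(8·87.0³·15) = 4.152 N/mm
N_t = 16; L_s = 8.0·16 = 128 mm; δ_solid = L₀ − L_s = 185 − 128 = 57 mm
δ = F/k = 322/4.152 = 77.554 mm
δ ≥ δ_solid → spring goes solid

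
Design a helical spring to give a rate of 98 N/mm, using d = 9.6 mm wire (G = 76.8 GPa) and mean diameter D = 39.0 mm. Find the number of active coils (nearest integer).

14

N_a = Gd⁴/(8D³k) = (76.8×10³ × 9.6⁴)/(8 × 39.0³ × 98)
    = 6.52298e+08 / 4.65061e+07 = 14.03 → 14 coils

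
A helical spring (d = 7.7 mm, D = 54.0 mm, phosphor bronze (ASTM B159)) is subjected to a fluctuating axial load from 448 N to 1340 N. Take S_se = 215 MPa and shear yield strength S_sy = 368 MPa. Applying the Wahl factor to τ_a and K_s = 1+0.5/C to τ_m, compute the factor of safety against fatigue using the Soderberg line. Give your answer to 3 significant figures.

C = D/d = 54.0/7.7 = 7.0130; K_W = (4C−1)/(4C−4)+0.615/C = 1.2124; K_s = 1+0.5/C = 1.0713
F_a = (F_max−F_min)/2 = 446 N; F_m = (F_max+F_min)/2 = 894 N
τ_a = K_W·8F_aD/(πd³) = 1.2124 × 134.34 = 162.87 MPa
τ_m = K_s·8F_mD/(πd³) = 1.0713 × 269.28 = 288.48 MPa
Soderberg: 1/n_f = τ_a/S_se + τ_m/S_sy = 162.87/215 + 288.48/368 = 0.75755 + 0.78390 = 1.5415
n_f = 1/1.5415 = 0.6487

0.649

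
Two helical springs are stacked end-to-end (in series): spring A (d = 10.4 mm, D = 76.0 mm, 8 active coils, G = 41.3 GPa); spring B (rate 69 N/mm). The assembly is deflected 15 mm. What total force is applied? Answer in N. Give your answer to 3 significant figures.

k_A = Gd⁴/(8D³N_a) = (41.3×10³)(10.4⁴)/(8·76.0³·8) = 17.197 N/mm
Series: 1/k_eq = 1/17.197 + 1/69 = 0.072641; k_eq = 13.766 N/mm
F = k_eq·δ = 13.766·15 = 206.49 N

206 N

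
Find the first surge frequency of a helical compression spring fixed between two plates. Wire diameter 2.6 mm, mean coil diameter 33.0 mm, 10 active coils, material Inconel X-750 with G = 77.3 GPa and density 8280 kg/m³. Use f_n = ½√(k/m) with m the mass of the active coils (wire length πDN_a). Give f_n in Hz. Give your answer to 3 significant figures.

k = Gd⁴/(8D³N_a) = (77.3×10³)(2.6⁴)/(8·33.0³·10) = 1.2287 N/mm = 1228.7 N/m
Wire length L = πDN_a = π·33.0·10 = 1036.7 mm
m = ρ·(πd²/4)·L = 8280 × 5.3093×10⁻⁶ m² × 1.0367 m = 0.045575 kg
f_n = ½√(k/m) = 0.5·√(1228.7/0.045575) = 0.5·√(26959) = 82.097 Hz

82.1 Hz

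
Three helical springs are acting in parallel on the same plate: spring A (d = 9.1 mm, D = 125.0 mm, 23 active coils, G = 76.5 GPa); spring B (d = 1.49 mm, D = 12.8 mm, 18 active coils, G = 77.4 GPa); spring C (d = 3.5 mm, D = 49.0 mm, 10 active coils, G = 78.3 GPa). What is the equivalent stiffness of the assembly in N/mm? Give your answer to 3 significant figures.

k_A = Gd⁴/(8D³N_a) = (76.5×10³)(9.1⁴)/(8·125.0³·23) = 1.4598 N/mm
k_B = Gd⁴/(8D³N_a) = (77.4×10³)(1.49⁴)/(8·12.8³·18) = 1.2633 N/mm
k_C = Gd⁴/(8D³N_a) = (78.3×10³)(3.5⁴)/(8·49.0³·10) = 1.2484 N/mm
Parallel: k_eq = 1.4598 + 1.2633 + 1.2484 = 3.9714 N/mm

3.97 N/mm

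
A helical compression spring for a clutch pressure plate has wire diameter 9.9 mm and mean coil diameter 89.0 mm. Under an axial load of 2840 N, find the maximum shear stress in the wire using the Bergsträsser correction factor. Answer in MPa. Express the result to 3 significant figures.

Spring index C = D/d = 89.0/9.9 = 8.9899
K_B = (4C+2)/(4C−3) = 37.960/32.960 = 1.1517
τ₀ = 8FD/(πd³) = 8·2840·89.0/(π·9.9³) = 2.02208e+06/3048.3 = 663.35 MPa
τ_max = K·τ₀ = 1.1517 × 663.35 = 763.98 MPa

764 MPa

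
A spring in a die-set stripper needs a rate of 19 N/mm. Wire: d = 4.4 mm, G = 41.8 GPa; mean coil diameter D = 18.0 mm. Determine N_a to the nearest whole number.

18

N_a = Gd⁴/(8D³k) = (41.8×10³ × 4.4⁴)/(8 × 18.0³ × 19)
    = 1.5667e+07 / 886464 = 17.67 → 18 coils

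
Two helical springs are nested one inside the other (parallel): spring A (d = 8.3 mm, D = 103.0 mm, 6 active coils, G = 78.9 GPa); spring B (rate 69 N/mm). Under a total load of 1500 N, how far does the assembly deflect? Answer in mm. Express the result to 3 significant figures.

k_A = Gd⁴/(8D³N_a) = (78.9×10³)(8.3⁴)/(8·103.0³·6) = 7.139 N/mm
Parallel: k_eq = 7.139 + 69 = 76.139 N/mm
δ = F/k_eq = 1500/76.139 = 19.701 mm

19.7 mm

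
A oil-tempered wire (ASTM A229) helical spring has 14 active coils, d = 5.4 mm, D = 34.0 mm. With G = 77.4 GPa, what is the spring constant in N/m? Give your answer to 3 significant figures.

15000 N/m

k = Gd⁴/(8D³N_a) = (77.4×10³ × 5.4⁴) / (8 × 34.0³ × 14)
  = 6.58137e+07 / 4.40205e+06 = 14.951 N/mm = 14951 N/m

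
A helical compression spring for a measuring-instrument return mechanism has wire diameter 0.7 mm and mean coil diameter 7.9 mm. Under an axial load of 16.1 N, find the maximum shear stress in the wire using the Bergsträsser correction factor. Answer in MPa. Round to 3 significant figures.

1060 MPa

Spring index C = D/d = 7.9/0.7 = 11.2857
K_B = (4C+2)/(4C−3) = 47.143/42.143 = 1.1186
τ₀ = 8FD/(πd³) = 8·16.1·7.9/(π·0.7³) = 1017.52/1.0776 = 944.28 MPa
τ_max = K·τ₀ = 1.1186 × 944.28 = 1056.3 MPa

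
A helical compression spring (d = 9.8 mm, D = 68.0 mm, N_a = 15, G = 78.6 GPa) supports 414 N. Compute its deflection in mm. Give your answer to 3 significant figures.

21.5 mm

k = Gd⁴/(8D³N_a) = (78.6×10³)(9.8⁴)/(8·68.0³·15) = 19.214 N/mm
δ = F/k = 414 / 19.214 = 21.547 mm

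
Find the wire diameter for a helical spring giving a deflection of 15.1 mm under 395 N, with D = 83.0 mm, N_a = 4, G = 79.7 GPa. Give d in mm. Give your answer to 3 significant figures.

Required rate k = F/δ = 395/15.1 = 26.159 N/mm
d = (8D³N_a·k / G)^(1/4) = (8·83.0³·4·26.159 / (79.7×10³))^0.25
  = (6005.5)^0.25 = 8.8031 mm

8.80 mm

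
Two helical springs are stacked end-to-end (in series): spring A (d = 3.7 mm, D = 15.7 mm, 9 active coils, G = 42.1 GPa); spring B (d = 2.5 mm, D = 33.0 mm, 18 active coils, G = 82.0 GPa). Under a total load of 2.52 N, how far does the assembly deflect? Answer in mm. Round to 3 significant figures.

4.16 mm

k_A = Gd⁴/(8D³N_a) = (42.1×10³)(3.7⁴)/(8·15.7³·9) = 28.318 N/mm
k_B = Gd⁴/(8D³N_a) = (82.0×10³)(2.5⁴)/(8·33.0³·18) = 0.61897 N/mm
Series: 1/k_eq = 1/28.318 + 1/0.61897 = 1.6509; k_eq = 0.60573 N/mm
δ = F/k_eq = 2.52/0.60573 = 4.1603 mm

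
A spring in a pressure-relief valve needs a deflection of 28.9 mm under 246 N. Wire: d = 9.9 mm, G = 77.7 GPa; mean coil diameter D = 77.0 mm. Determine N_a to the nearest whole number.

Required rate k = F/δ = 246/28.9 = 8.5121 N/mm
N_a = Gd⁴/(8D³k) = (77.7×10³ × 9.9⁴)/(8 × 77.0³ × 8.5121)
    = 7.46383e+08 / 3.10885e+07 = 24.01 → 24 coils

24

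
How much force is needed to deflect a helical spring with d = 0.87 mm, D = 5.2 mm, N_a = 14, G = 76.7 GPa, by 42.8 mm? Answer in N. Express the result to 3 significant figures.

k = Gd⁴/(8D³N_a) = (76.7×10³)(0.87⁴)/(8·5.2³·14) = 2.7903 N/mm
F = k·δ = 2.7903 × 42.8 = 119.42 N

119 N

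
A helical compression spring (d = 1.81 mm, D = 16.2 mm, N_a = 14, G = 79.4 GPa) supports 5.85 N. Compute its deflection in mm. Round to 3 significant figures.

3.27 mm

k = Gd⁴/(8D³N_a) = (79.4×10³)(1.81⁴)/(8·16.2³·14) = 1.7897 N/mm
δ = F/k = 5.85 / 1.7897 = 3.2688 mm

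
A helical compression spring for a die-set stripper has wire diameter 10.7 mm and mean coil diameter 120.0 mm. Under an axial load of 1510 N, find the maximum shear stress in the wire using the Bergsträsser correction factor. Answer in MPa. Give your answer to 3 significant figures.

Spring index C = D/d = 120.0/10.7 = 11.2150
K_B = (4C+2)/(4C−3) = 46.860/41.860 = 1.1194
τ₀ = 8FD/(πd³) = 8·1510·120.0/(π·10.7³) = 1.4496e+06/3848.6 = 376.66 MPa
τ_max = K·τ₀ = 1.1194 × 376.66 = 421.65 MPa

422 MPa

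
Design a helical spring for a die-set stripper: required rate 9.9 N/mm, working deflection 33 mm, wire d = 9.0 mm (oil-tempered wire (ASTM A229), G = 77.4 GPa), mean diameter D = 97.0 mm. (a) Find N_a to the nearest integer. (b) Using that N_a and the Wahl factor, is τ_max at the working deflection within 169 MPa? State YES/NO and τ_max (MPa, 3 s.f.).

N_a = Gd⁴/(8D³k) = (77.4×10³)(9.0⁴)/(8·97.0³·9.9) = 7.025 → N_a = 7
Actual rate k = Gd⁴/(8D³·7) = 9.9359 N/mm
Working load F = kδ = 9.9359·33 = 327.89 N
C = 97.0/9.0 = 10.7778; K_W = (4C−1)/(4C−4)+0.615/C = 1.1338
τ_max = K_W·8FD/(πd³) = 1.1338·111.1 = 125.96 MPa
τ_max ≤ 169 MPa → acceptable

(a) 7 coils; (b) YES, τ_max = 126 MPa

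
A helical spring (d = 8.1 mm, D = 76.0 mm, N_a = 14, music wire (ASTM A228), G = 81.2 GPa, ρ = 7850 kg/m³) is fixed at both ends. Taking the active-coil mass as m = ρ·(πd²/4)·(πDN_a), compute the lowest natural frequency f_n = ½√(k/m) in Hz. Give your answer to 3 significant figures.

36.3 Hz

k = Gd⁴/(8D³N_a) = (81.2×10³)(8.1⁴)/(8·76.0³·14) = 7.1095 N/mm = 7109.5 N/m
Wire length L = πDN_a = π·76.0·14 = 3342.7 mm
m = ρ·(πd²/4)·L = 7850 × 51.53×10⁻⁶ m² × 3.3427 m = 1.3521 kg
f_n = ½√(k/m) = 0.5·√(7109.5/1.3521) = 0.5·√(5257.9) = 36.256 Hz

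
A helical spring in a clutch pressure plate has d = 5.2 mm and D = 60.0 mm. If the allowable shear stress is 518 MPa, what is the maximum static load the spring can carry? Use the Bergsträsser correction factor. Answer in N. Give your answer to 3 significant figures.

C = D/d = 60.0/5.2 = 11.5385
K_B = (4C+2)/(4C−3) = 48.154/43.154 = 1.1159
τ_max = K·8FD/(πd³) → F_max = τ_allow·πd³/(8DK)
F_max = 518·π·5.2³/(8·60.0·1.1159) = 2.2882e+05/535.61 = 427.21 N

427 N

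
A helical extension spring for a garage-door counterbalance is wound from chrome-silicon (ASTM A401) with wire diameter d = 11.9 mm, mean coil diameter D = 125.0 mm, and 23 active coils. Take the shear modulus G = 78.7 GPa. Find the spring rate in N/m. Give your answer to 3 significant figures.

4390 N/m

k = Gd⁴/(8D³N_a) = (78.7×10³ × 11.9⁴) / (8 × 125.0³ × 23)
  = 1.5782e+09 / 3.59375e+08 = 4.3915 N/mm = 4391.5 N/m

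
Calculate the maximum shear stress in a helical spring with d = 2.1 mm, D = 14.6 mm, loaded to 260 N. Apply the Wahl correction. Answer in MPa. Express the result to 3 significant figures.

1270 MPa

Spring index C = D/d = 14.6/2.1 = 6.9524
K_W = (4C−1)/(4C−4) + 0.615/C = 26.810/23.810 + 0.0885 = 1.2145
τ₀ = 8FD/(πd³) = 8·260·14.6/(π·2.1³) = 30368/29.094 = 1043.8 MPa
τ_max = K·τ₀ = 1.2145 × 1043.8 = 1267.6 MPa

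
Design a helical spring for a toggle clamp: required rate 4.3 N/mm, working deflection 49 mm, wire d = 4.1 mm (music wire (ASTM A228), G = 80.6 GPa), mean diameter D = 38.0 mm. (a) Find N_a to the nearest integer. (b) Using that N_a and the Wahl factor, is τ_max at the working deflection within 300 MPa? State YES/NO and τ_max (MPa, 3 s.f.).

(a) 12 coils; (b) NO, τ_max = 344 MPa

N_a = Gd⁴/(8D³k) = (80.6×10³)(4.1⁴)/(8·38.0³·4.3) = 12.07 → N_a = 12
Actual rate k = Gd⁴/(8D³·12) = 4.3236 N/mm
Working load F = kδ = 4.3236·49 = 211.86 N
C = 38.0/4.1 = 9.2683; K_W = (4C−1)/(4C−4)+0.615/C = 1.1571
τ_max = K_W·8FD/(πd³) = 1.1571·297.45 = 344.17 MPa
τ_max > 300 MPa → exceeds allowable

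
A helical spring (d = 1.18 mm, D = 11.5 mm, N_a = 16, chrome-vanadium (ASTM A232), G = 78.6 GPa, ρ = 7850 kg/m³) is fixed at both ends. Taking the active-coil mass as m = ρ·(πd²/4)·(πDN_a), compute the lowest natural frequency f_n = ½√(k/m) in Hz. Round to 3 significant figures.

199 Hz

k = Gd⁴/(8D³N_a) = (78.6×10³)(1.18⁴)/(8·11.5³·16) = 0.78279 N/mm = 782.79 N/m
Wire length L = πDN_a = π·11.5·16 = 578.05 mm
m = ρ·(πd²/4)·L = 7850 × 1.0936×10⁻⁶ m² × 0.57805 m = 0.0049624 kg
f_n = ½√(k/m) = 0.5·√(782.79/0.0049624) = 0.5·√(1.5775e+05) = 198.59 Hz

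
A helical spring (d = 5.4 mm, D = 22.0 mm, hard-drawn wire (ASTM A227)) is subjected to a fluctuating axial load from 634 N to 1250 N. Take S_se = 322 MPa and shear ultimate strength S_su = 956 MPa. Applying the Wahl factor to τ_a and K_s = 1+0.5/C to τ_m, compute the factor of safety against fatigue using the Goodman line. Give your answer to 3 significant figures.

C = D/d = 22.0/5.4 = 4.0741; K_W = (4C−1)/(4C−4)+0.615/C = 1.3949; K_s = 1+0.5/C = 1.1227
F_a = (F_max−F_min)/2 = 308 N; F_m = (F_max+F_min)/2 = 942 N
τ_a = K_W·8F_aD/(πd³) = 1.3949 × 109.58 = 152.86 MPa
τ_m = K_s·8F_mD/(πd³) = 1.1227 × 335.14 = 376.28 MPa
Goodman: 1/n_f = τ_a/S_se + τ_m/S_su = 152.86/322 + 376.28/956 = 0.47471 + 0.39359 = 0.8683
n_f = 1/0.8683 = 1.152

1.15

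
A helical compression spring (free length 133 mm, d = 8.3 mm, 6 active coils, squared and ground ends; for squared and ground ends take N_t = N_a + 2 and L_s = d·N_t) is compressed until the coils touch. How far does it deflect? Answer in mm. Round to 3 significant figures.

N_t = 8; L_s = 8.3·8 = 66.4 mm
δ_solid = L₀ − L_s = 133 − 66.4 = 66.6 mm

66.6 mm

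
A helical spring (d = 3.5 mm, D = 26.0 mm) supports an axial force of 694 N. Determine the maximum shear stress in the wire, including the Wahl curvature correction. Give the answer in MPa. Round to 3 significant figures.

1290 MPa

Spring index C = D/d = 26.0/3.5 = 7.4286
K_W = (4C−1)/(4C−4) + 0.615/C = 28.714/25.714 + 0.0828 = 1.1995
τ₀ = 8FD/(πd³) = 8·694·26.0/(π·3.5³) = 144352/134.7 = 1071.7 MPa
τ_max = K·τ₀ = 1.1995 × 1071.7 = 1285.4 MPa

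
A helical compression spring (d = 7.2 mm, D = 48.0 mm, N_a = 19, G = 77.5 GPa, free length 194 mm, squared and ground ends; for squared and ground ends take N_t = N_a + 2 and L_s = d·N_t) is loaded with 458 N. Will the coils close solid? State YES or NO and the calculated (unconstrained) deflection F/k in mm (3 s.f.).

k = Gd⁴/(8D³N_a) = (77.5×10³)(7.2⁴)/(8·48.0³·19) = 12.39 N/mm
N_t = 21; L_s = 7.2·21 = 151.2 mm; δ_solid = L₀ − L_s = 194 − 151.2 = 42.8 mm
δ = F/k = 458/12.39 = 36.966 mm
δ < δ_solid → spring does not go solid

NO, δ = 37.0 mm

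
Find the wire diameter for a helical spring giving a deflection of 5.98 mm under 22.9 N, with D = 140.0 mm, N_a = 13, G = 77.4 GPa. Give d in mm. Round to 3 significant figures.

Required rate k = F/δ = 22.9/5.98 = 3.8294 N/mm
d = (8D³N_a·k / G)^(1/4) = (8·140.0³·13·3.8294 / (77.4×10³))^0.25
  = (14119)^0.25 = 10.9007 mm

10.9 mm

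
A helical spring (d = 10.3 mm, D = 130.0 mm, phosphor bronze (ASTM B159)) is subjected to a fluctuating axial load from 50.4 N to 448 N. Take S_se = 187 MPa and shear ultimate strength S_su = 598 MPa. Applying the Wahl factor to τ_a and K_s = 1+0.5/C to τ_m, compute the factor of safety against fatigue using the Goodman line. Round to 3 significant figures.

2.04

C = D/d = 130.0/10.3 = 12.6214; K_W = (4C−1)/(4C−4)+0.615/C = 1.1133; K_s = 1+0.5/C = 1.0396
F_a = (F_max−F_min)/2 = 198.8 N; F_m = (F_max+F_min)/2 = 249.2 N
τ_a = K_W·8F_aD/(πd³) = 1.1133 × 60.227 = 67.048 MPa
τ_m = K_s·8F_mD/(πd³) = 1.0396 × 75.495 = 78.486 MPa
Goodman: 1/n_f = τ_a/S_se + τ_m/S_su = 67.048/187 + 78.486/598 = 0.35855 + 0.13125 = 0.48979
n_f = 1/0.48979 = 2.042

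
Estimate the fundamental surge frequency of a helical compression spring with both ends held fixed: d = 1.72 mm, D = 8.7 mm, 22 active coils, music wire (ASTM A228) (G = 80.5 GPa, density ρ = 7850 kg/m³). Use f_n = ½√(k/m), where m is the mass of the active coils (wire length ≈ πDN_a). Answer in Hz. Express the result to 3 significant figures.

372 Hz

k = Gd⁴/(8D³N_a) = (80.5×10³)(1.72⁴)/(8·8.7³·22) = 6.0791 N/mm = 6079.1 N/m
Wire length L = πDN_a = π·8.7·22 = 601.3 mm
m = ρ·(πd²/4)·L = 7850 × 2.3235×10⁻⁶ m² × 0.6013 m = 0.010968 kg
f_n = ½√(k/m) = 0.5·√(6079.1/0.010968) = 0.5·√(5.5428e+05) = 372.25 Hz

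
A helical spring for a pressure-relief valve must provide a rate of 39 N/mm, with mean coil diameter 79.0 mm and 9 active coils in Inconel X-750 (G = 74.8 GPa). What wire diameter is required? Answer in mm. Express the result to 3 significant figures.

11.7 mm

d = (8D³N_a·k / G)^(1/4) = (8·79.0³·9·39 / (74.8×10³))^0.25
  = (18509)^0.25 = 11.6639 mm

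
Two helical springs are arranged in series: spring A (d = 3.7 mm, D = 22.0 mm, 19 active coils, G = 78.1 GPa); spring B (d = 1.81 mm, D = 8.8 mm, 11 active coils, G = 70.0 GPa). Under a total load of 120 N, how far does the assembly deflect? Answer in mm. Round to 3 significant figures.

k_A = Gd⁴/(8D³N_a) = (78.1×10³)(3.7⁴)/(8·22.0³·19) = 9.0437 N/mm
k_B = Gd⁴/(8D³N_a) = (70.0×10³)(1.81⁴)/(8·8.8³·11) = 12.528 N/mm
Series: 1/k_eq = 1/9.0437 + 1/12.528 = 0.1904; k_eq = 5.2522 N/mm
δ = F/k_eq = 120/5.2522 = 22.847 mm

22.8 mm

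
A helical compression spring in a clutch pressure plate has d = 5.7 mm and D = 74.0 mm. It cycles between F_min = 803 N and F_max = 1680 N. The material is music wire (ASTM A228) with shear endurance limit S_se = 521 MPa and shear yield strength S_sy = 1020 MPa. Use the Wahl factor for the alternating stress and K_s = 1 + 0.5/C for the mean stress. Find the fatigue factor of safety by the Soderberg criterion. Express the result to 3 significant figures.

0.447

C = D/d = 74.0/5.7 = 12.9825; K_W = (4C−1)/(4C−4)+0.615/C = 1.1100; K_s = 1+0.5/C = 1.0385
F_a = (F_max−F_min)/2 = 438.5 N; F_m = (F_max+F_min)/2 = 1241.5 N
τ_a = K_W·8F_aD/(πd³) = 1.1100 × 446.19 = 495.25 MPa
τ_m = K_s·8F_mD/(πd³) = 1.0385 × 1263.3 = 1311.9 MPa
Soderberg: 1/n_f = τ_a/S_se + τ_m/S_sy = 495.25/521 + 1311.9/1020 = 0.95058 + 1.28619 = 2.2368
n_f = 1/2.2368 = 0.4471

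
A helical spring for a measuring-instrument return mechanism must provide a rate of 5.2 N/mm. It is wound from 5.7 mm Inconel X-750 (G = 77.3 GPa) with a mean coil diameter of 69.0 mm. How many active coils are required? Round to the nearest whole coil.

N_a = Gd⁴/(8D³k) = (77.3×10³ × 5.7⁴)/(8 × 69.0³ × 5.2)
    = 8.15979e+07 / 1.3666e+07 = 5.971 → 6 coils

6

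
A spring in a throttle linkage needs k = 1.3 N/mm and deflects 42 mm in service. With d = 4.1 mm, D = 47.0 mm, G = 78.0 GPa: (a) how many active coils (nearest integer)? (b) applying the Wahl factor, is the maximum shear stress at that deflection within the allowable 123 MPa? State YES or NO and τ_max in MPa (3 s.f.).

(a) 20 coils; (b) YES, τ_max = 109 MPa

N_a = Gd⁴/(8D³k) = (78.0×10³)(4.1⁴)/(8·47.0³·1.3) = 20.41 → N_a = 20
Actual rate k = Gd⁴/(8D³·20) = 1.3268 N/mm
Working load F = kδ = 1.3268·42 = 55.727 N
C = 47.0/4.1 = 11.4634; K_W = (4C−1)/(4C−4)+0.615/C = 1.1253
τ_max = K_W·8FD/(πd³) = 1.1253·96.773 = 108.9 MPa
τ_max ≤ 123 MPa → acceptable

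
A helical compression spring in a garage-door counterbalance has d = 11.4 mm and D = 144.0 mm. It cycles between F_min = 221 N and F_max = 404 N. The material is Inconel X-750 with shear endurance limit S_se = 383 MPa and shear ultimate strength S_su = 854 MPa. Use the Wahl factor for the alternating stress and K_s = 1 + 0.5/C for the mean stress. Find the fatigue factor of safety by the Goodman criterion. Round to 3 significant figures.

C = D/d = 144.0/11.4 = 12.6316; K_W = (4C−1)/(4C−4)+0.615/C = 1.1132; K_s = 1+0.5/C = 1.0396
F_a = (F_max−F_min)/2 = 91.5 N; F_m = (F_max+F_min)/2 = 312.5 N
τ_a = K_W·8F_aD/(πd³) = 1.1132 × 22.647 = 25.21 MPa
τ_m = K_s·8F_mD/(πd³) = 1.0396 × 77.346 = 80.408 MPa
Goodman: 1/n_f = τ_a/S_se + τ_m/S_su = 25.21/383 + 80.408/854 = 0.06582 + 0.09415 = 0.15998
n_f = 1/0.15998 = 6.251

6.25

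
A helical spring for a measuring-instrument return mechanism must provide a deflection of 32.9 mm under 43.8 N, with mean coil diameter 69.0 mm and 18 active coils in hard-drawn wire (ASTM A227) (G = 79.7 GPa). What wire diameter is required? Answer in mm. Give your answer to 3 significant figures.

Required rate k = F/δ = 43.8/32.9 = 1.3313 N/mm
d = (8D³N_a·k / G)^(1/4) = (8·69.0³·18·1.3313 / (79.7×10³))^0.25
  = (790.19)^0.25 = 5.3019 mm

5.30 mm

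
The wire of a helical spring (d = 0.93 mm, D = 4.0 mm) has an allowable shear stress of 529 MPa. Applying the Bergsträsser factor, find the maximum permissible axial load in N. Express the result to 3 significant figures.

C = D/d = 4.0/0.93 = 4.3011
K_B = (4C+2)/(4C−3) = 19.204/14.204 = 1.3520
τ_max = K·8FD/(πd³) → F_max = τ_allow·πd³/(8DK)
F_max = 529·π·0.93³/(8·4.0·1.3520) = 1336.8/43.264 = 30.898 N

30.9 N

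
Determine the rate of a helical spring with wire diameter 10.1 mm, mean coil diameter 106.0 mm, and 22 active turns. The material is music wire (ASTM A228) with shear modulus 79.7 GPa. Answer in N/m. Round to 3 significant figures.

k = Gd⁴/(8D³N_a) = (79.7×10³ × 10.1⁴) / (8 × 106.0³ × 22)
  = 8.29361e+08 / 2.09619e+08 = 3.9565 N/mm = 3956.5 N/m

3960 N/m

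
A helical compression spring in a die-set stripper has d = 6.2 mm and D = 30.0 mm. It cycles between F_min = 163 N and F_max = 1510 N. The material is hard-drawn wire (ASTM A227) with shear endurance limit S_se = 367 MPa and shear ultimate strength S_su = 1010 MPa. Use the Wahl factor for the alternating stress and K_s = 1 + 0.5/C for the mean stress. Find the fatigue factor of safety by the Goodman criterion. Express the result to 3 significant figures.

C = D/d = 30.0/6.2 = 4.8387; K_W = (4C−1)/(4C−4)+0.615/C = 1.3225; K_s = 1+0.5/C = 1.1033
F_a = (F_max−F_min)/2 = 673.5 N; F_m = (F_max+F_min)/2 = 836.5 N
τ_a = K_W·8F_aD/(πd³) = 1.3225 × 215.89 = 285.5 MPa
τ_m = K_s·8F_mD/(πd³) = 1.1033 × 268.13 = 295.84 MPa
Goodman: 1/n_f = τ_a/S_se + τ_m/S_su = 285.5/367 + 295.84/1010 = 0.77794 + 0.29291 = 1.0709
n_f = 1/1.0709 = 0.9338

0.934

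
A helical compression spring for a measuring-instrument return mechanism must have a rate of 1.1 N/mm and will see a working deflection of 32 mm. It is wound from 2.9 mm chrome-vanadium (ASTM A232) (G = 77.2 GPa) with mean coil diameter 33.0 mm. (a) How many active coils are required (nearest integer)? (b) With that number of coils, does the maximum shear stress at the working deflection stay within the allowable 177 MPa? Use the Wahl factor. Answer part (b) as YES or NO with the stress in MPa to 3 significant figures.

(a) 17 coils; (b) YES, τ_max = 139 MPa

N_a = Gd⁴/(8D³k) = (77.2×10³)(2.9⁴)/(8·33.0³·1.1) = 17.27 → N_a = 17
Actual rate k = Gd⁴/(8D³·17) = 1.1172 N/mm
Working load F = kδ = 1.1172·32 = 35.75 N
C = 33.0/2.9 = 11.3793; K_W = (4C−1)/(4C−4)+0.615/C = 1.1263
τ_max = K_W·8FD/(πd³) = 1.1263·123.18 = 138.74 MPa
τ_max ≤ 177 MPa → acceptable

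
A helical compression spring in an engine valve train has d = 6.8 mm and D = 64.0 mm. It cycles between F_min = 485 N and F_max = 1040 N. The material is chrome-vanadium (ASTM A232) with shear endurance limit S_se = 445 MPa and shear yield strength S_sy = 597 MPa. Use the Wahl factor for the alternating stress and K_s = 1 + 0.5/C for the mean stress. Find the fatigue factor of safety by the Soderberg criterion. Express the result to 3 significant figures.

C = D/d = 64.0/6.8 = 9.4118; K_W = (4C−1)/(4C−4)+0.615/C = 1.1545; K_s = 1+0.5/C = 1.0531
F_a = (F_max−F_min)/2 = 277.5 N; F_m = (F_max+F_min)/2 = 762.5 N
τ_a = K_W·8F_aD/(πd³) = 1.1545 × 143.83 = 166.06 MPa
τ_m = K_s·8F_mD/(πd³) = 1.0531 × 395.21 = 416.21 MPa
Soderberg: 1/n_f = τ_a/S_se + τ_m/S_sy = 166.06/445 + 416.21/597 = 0.37316 + 0.69717 = 1.0703
n_f = 1/1.0703 = 0.9343

0.934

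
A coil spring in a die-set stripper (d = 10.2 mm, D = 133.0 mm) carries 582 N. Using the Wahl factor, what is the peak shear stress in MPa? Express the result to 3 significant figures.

Spring index C = D/d = 133.0/10.2 = 13.0392
K_W = (4C−1)/(4C−4) + 0.615/C = 51.157/48.157 + 0.0472 = 1.1095
τ₀ = 8FD/(πd³) = 8·582·133.0/(π·10.2³) = 619248/3333.9 = 185.74 MPa
τ_max = K·τ₀ = 1.1095 × 185.74 = 206.08 MPa

206 MPa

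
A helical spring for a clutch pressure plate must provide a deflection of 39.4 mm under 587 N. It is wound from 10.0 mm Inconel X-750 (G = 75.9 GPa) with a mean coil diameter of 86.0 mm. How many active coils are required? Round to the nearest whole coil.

Required rate k = F/δ = 587/39.4 = 14.898 N/mm
N_a = Gd⁴/(8D³k) = (75.9×10³ × 10.0⁴)/(8 × 86.0³ × 14.898)
    = 7.59e+08 / 7.58101e+07 = 10.01 → 10 coils

10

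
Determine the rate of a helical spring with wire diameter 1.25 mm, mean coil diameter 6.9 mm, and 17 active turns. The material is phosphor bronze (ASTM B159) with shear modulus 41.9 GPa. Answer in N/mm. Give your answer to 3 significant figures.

2.29 N/mm

k = Gd⁴/(8D³N_a) = (41.9×10³ × 1.25⁴) / (8 × 6.9³ × 17)
  = 102295 / 44677.2 = 2.2896 N/mm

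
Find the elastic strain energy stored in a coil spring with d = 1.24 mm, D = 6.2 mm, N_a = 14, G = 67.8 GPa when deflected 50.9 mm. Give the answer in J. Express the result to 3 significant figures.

7.78 J

k = Gd⁴/(8D³N_a) = (67.8×10³)(1.24⁴)/(8·6.2³·14) = 6.0051 N/mm
U = ½kδ² = 0.5 × 6.0051 × 50.9² = 7779.1 N·mm = 7.7791 J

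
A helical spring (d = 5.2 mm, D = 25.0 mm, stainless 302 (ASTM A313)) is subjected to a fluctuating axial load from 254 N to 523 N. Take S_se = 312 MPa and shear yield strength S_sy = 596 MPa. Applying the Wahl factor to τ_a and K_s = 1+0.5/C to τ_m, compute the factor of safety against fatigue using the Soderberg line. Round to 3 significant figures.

C = D/d = 25.0/5.2 = 4.8077; K_W = (4C−1)/(4C−4)+0.615/C = 1.3249; K_s = 1+0.5/C = 1.1040
F_a = (F_max−F_min)/2 = 134.5 N; F_m = (F_max+F_min)/2 = 388.5 N
τ_a = K_W·8F_aD/(πd³) = 1.3249 × 60.897 = 80.681 MPa
τ_m = K_s·8F_mD/(πd³) = 1.1040 × 175.9 = 194.19 MPa
Soderberg: 1/n_f = τ_a/S_se + τ_m/S_sy = 80.681/312 + 194.19/596 = 0.25859 + 0.32582 = 0.58442
n_f = 1/0.58442 = 1.711

1.71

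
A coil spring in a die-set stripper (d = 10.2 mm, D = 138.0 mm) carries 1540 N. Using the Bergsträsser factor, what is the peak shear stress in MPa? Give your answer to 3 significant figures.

Spring index C = D/d = 138.0/10.2 = 13.5294
K_B = (4C+2)/(4C−3) = 56.118/51.118 = 1.0978
τ₀ = 8FD/(πd³) = 8·1540·138.0/(π·10.2³) = 1.70016e+06/3333.9 = 509.96 MPa
τ_max = K·τ₀ = 1.0978 × 509.96 = 559.85 MPa

560 MPa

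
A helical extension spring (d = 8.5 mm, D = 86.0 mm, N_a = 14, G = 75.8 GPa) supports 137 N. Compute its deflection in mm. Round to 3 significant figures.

k = Gd⁴/(8D³N_a) = (75.8×10³)(8.5⁴)/(8·86.0³·14) = 5.5543 N/mm
δ = F/k = 137 / 5.5543 = 24.665 mm

24.7 mm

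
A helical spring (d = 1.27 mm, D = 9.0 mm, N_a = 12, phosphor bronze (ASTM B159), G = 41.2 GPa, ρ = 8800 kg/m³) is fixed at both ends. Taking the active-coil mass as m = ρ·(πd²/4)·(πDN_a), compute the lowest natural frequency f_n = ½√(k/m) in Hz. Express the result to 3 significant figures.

318 Hz

k = Gd⁴/(8D³N_a) = (41.2×10³)(1.27⁴)/(8·9.0³·12) = 1.5315 N/mm = 1531.5 N/m
Wire length L = πDN_a = π·9.0·12 = 339.29 mm
m = ρ·(πd²/4)·L = 8800 × 1.2668×10⁻⁶ m² × 0.33929 m = 0.0037823 kg
f_n = ½√(k/m) = 0.5·√(1531.5/0.0037823) = 0.5·√(4.0491e+05) = 318.16 Hz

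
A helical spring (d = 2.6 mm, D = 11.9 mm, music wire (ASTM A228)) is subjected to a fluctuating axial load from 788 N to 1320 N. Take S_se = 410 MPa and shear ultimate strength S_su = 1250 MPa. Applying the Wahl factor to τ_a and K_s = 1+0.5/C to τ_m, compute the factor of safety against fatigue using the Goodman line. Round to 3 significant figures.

0.321

C = D/d = 11.9/2.6 = 4.5769; K_W = (4C−1)/(4C−4)+0.615/C = 1.3440; K_s = 1+0.5/C = 1.1092
F_a = (F_max−F_min)/2 = 266 N; F_m = (F_max+F_min)/2 = 1054 N
τ_a = K_W·8F_aD/(πd³) = 1.3440 × 458.62 = 616.4 MPa
τ_m = K_s·8F_mD/(πd³) = 1.1092 × 1817.2 = 2015.7 MPa
Goodman: 1/n_f = τ_a/S_se + τ_m/S_su = 616.4/410 + 2015.7/1250 = 1.50342 + 1.61259 = 3.116
n_f = 1/3.116 = 0.3209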